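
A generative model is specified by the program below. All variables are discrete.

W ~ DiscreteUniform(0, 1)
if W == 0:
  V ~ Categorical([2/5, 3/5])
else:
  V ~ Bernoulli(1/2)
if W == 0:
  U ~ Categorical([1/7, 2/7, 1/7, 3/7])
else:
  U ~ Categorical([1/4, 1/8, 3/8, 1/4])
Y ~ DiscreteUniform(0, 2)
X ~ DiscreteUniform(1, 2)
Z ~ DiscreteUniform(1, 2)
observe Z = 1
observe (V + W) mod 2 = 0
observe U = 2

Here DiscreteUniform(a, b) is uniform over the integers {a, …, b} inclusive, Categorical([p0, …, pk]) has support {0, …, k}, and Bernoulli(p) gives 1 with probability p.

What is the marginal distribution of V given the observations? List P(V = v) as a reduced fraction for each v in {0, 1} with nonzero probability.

P(V=0) = 32/137, P(V=1) = 105/137

Enumerate traces; 12 have nonzero weight after conditioning:
  (W=0, V=0, U=2, Y=0, X=1, Z=1) weight 1/420
  (W=0, V=0, U=2, Y=0, X=2, Z=1) weight 1/420
  (W=0, V=0, U=2, Y=1, X=1, Z=1) weight 1/420
  (W=0, V=0, U=2, Y=1, X=2, Z=1) weight 1/420
  (W=0, V=0, U=2, Y=2, X=1, Z=1) weight 1/420
  (W=0, V=0, U=2, Y=2, X=2, Z=1) weight 1/420
  (W=1, V=1, U=2, Y=0, X=1, Z=1) weight 1/128
  (W=1, V=1, U=2, Y=0, X=2, Z=1) weight 1/128
  … 4 more
Group by V:
  weight(V=0) = 1/70
  weight(V=1) = 3/64
Total weight = 1/70 + 3/64 = 137/2240
P(V=0 | obs) = 1/70 / 137/2240 = 32/137
P(V=1 | obs) = 3/64 / 137/2240 = 105/137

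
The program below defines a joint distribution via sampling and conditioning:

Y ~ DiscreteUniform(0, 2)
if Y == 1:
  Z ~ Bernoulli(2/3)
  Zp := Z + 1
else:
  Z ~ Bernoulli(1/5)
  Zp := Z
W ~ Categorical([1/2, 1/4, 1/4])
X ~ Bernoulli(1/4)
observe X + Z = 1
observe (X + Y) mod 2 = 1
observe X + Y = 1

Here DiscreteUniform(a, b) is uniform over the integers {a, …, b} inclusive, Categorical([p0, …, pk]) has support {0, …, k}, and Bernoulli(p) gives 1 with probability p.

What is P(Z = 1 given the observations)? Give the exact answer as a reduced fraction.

P(Z = 1 | obs) = 5/7

Enumerate traces; 6 have nonzero weight after conditioning:
  (Y=0, Z=0, W=0, X=1) weight 1/30
  (Y=0, Z=0, W=1, X=1) weight 1/60
  (Y=0, Z=0, W=2, X=1) weight 1/60
  (Y=1, Z=1, W=0, X=0) weight 1/12
  (Y=1, Z=1, W=1, X=0) weight 1/24
  (Y=1, Z=1, W=2, X=0) weight 1/24
Group by Z:
  weight(Z=0) = 1/15
  weight(Z=1) = 1/6
Total weight = 1/15 + 1/6 = 7/30
P(Z=0 | obs) = 1/15 / 7/30 = 2/7
P(Z=1 | obs) = 1/6 / 7/30 = 5/7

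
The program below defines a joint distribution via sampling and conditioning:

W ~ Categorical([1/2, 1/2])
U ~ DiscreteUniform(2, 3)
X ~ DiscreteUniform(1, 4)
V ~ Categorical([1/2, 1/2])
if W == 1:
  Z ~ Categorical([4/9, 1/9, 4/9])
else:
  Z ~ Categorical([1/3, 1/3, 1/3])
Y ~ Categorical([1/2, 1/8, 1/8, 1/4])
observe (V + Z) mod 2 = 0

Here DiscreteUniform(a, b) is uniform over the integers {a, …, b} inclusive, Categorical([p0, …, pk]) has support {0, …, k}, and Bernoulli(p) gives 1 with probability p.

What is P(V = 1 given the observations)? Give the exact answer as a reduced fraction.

P(V = 1 | obs) = 2/9

Enumerate traces; 192 have nonzero weight after conditioning:
  (W=0, U=2, X=1, V=0, Z=0, Y=0) weight 1/192
  (W=0, U=2, X=1, V=0, Z=0, Y=1) weight 1/768
  (W=0, U=2, X=1, V=0, Z=0, Y=2) weight 1/768
  (W=0, U=2, X=1, V=0, Z=0, Y=3) weight 1/384
  (W=0, U=2, X=1, V=0, Z=2, Y=0) weight 1/192
  (W=0, U=2, X=1, V=0, Z=2, Y=1) weight 1/768
  (W=0, U=2, X=1, V=0, Z=2, Y=2) weight 1/768
  (W=0, U=2, X=1, V=0, Z=2, Y=3) weight 1/384
  (W=0, U=2, X=1, V=1, Z=1, Y=0) weight 1/192
  … 183 more
Group by V:
  weight(V=0) = 7/18
  weight(V=1) = 1/9
Total weight = 7/18 + 1/9 = 1/2
P(V=0 | obs) = 7/18 / 1/2 = 7/9
P(V=1 | obs) = 1/9 / 1/2 = 2/9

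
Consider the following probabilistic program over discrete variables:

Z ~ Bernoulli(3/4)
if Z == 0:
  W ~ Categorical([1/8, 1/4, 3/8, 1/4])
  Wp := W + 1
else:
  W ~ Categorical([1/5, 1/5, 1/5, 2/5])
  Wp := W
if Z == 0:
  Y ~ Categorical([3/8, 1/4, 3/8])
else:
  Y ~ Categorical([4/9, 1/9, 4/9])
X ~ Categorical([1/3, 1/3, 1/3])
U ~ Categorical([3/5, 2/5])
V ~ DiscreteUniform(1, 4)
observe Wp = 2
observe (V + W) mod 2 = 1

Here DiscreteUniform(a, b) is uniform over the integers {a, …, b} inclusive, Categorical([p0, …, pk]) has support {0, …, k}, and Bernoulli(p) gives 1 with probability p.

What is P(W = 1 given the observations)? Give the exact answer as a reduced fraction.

P(W = 1 | obs) = 5/17

Enumerate traces; 72 have nonzero weight after conditioning:
  (Z=0, W=1, Y=0, X=0, U=0, V=2) weight 3/2560
  (Z=0, W=1, Y=0, X=0, U=0, V=4) weight 3/2560
  (Z=0, W=1, Y=0, X=0, U=1, V=2) weight 1/1280
  (Z=0, W=1, Y=0, X=0, U=1, V=4) weight 1/1280
  (Z=0, W=1, Y=0, X=1, U=0, V=2) weight 3/2560
  (Z=0, W=1, Y=0, X=1, U=0, V=4) weight 3/2560
  (Z=0, W=1, Y=0, X=1, U=1, V=2) weight 1/1280
  (Z=0, W=1, Y=0, X=1, U=1, V=4) weight 1/1280
  (Z=1, W=2, Y=0, X=0, U=0, V=1) weight 1/300
  … 63 more
Group by W:
  weight(W=1) = 1/32
  weight(W=2) = 3/40
Total weight = 1/32 + 3/40 = 17/160
P(W=1 | obs) = 1/32 / 17/160 = 5/17
P(W=2 | obs) = 3/40 / 17/160 = 12/17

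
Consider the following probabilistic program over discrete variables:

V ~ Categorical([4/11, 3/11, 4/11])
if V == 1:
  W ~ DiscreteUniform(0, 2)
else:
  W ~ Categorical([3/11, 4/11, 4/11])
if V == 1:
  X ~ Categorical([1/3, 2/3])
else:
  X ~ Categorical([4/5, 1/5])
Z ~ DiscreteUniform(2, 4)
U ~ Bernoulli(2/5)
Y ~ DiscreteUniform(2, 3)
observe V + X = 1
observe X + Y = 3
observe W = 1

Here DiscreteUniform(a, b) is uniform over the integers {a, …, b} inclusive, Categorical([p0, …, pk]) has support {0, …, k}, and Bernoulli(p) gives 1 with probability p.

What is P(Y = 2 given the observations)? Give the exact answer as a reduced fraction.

P(Y = 2 | obs) = 48/103

Enumerate traces; 12 have nonzero weight after conditioning:
  (V=0, W=1, X=1, Z=2, U=0, Y=2) weight 8/3025
  (V=0, W=1, X=1, Z=2, U=1, Y=2) weight 16/9075
  (V=0, W=1, X=1, Z=3, U=0, Y=2) weight 8/3025
  (V=0, W=1, X=1, Z=3, U=1, Y=2) weight 16/9075
  (V=0, W=1, X=1, Z=4, U=0, Y=2) weight 8/3025
  (V=0, W=1, X=1, Z=4, U=1, Y=2) weight 16/9075
  (V=1, W=1, X=0, Z=2, U=0, Y=3) weight 1/330
  (V=1, W=1, X=0, Z=2, U=1, Y=3) weight 1/495
  … 4 more
Group by Y:
  weight(Y=2) = 8/605
  weight(Y=3) = 1/66
Total weight = 8/605 + 1/66 = 103/3630
P(Y=2 | obs) = 8/605 / 103/3630 = 48/103
P(Y=3 | obs) = 1/66 / 103/3630 = 55/103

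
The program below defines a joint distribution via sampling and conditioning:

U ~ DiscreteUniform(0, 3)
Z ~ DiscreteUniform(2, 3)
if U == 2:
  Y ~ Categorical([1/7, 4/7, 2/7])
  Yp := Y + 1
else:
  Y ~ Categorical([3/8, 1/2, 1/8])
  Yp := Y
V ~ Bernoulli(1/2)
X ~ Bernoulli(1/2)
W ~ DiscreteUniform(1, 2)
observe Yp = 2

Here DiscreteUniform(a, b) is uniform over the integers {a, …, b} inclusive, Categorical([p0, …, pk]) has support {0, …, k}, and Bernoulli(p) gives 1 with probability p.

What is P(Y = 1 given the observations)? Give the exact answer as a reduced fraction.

P(Y = 1 | obs) = 32/53

Enumerate traces; 64 have nonzero weight after conditioning:
  (U=0, Z=2, Y=2, V=0, X=0, W=1) weight 1/512
  (U=0, Z=2, Y=2, V=0, X=0, W=2) weight 1/512
  (U=0, Z=2, Y=2, V=0, X=1, W=1) weight 1/512
  (U=0, Z=2, Y=2, V=0, X=1, W=2) weight 1/512
  (U=0, Z=2, Y=2, V=1, X=0, W=1) weight 1/512
  (U=0, Z=2, Y=2, V=1, X=0, W=2) weight 1/512
  (U=0, Z=2, Y=2, V=1, X=1, W=1) weight 1/512
  (U=0, Z=2, Y=2, V=1, X=1, W=2) weight 1/512
  (U=2, Z=2, Y=1, V=0, X=0, W=1) weight 1/112
  … 55 more
Group by Y:
  weight(Y=1) = 1/7
  weight(Y=2) = 3/32
Total weight = 1/7 + 3/32 = 53/224
P(Y=1 | obs) = 1/7 / 53/224 = 32/53
P(Y=2 | obs) = 3/32 / 53/224 = 21/53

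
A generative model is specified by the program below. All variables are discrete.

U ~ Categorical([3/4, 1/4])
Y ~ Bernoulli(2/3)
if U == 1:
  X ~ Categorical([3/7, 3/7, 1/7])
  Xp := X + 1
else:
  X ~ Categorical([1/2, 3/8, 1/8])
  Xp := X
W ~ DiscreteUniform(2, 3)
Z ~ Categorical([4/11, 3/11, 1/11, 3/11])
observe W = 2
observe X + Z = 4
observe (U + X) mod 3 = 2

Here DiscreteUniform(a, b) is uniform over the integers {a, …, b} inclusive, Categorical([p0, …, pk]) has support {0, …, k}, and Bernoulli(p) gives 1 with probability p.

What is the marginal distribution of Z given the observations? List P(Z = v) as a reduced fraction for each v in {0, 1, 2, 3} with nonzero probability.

Enumerate traces; 4 have nonzero weight after conditioning:
  (U=0, Y=0, X=2, W=2, Z=2) weight 1/704
  (U=0, Y=1, X=2, W=2, Z=2) weight 1/352
  (U=1, Y=0, X=1, W=2, Z=3) weight 3/616
  (U=1, Y=1, X=1, W=2, Z=3) weight 3/308
Group by Z:
  weight(Z=2) = 3/704
  weight(Z=3) = 9/616
Total weight = 3/704 + 9/616 = 93/4928
P(Z=2 | obs) = 3/704 / 93/4928 = 7/31
P(Z=3 | obs) = 9/616 / 93/4928 = 24/31

P(Z=2) = 7/31, P(Z=3) = 24/31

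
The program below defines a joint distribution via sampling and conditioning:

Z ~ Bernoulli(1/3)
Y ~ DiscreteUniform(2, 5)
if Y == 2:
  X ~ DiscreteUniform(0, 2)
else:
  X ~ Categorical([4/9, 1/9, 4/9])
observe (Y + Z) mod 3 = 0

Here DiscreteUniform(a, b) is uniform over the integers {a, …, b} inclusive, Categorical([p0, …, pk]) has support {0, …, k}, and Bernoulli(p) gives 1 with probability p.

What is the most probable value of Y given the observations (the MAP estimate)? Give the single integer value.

argmax_v P(Y = v | obs) = 3

Enumerate traces; 9 have nonzero weight after conditioning:
  (Z=0, Y=3, X=0) weight 2/27
  (Z=0, Y=3, X=1) weight 1/54
  (Z=0, Y=3, X=2) weight 2/27
  (Z=1, Y=2, X=0) weight 1/36
  (Z=1, Y=2, X=1) weight 1/36
  (Z=1, Y=2, X=2) weight 1/36
  (Z=1, Y=5, X=0) weight 1/27
  (Z=1, Y=5, X=1) weight 1/108
  … 1 more
Group by Y:
  weight(Y=2) = 1/12
  weight(Y=3) = 1/6
  weight(Y=5) = 1/12
Total weight = 1/12 + 1/6 + 1/12 = 1/3
P(Y=2 | obs) = 1/12 / 1/3 = 1/4
P(Y=3 | obs) = 1/6 / 1/3 = 1/2
P(Y=5 | obs) = 1/12 / 1/3 = 1/4
argmax = 3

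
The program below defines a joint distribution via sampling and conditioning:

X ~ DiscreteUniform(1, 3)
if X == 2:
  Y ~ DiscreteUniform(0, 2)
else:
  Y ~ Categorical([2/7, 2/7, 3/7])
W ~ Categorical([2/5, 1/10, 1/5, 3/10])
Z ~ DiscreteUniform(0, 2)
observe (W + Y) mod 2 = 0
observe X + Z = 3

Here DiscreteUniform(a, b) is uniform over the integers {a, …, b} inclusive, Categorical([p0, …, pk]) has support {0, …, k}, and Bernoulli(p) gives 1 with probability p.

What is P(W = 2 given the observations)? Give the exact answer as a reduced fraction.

Enumerate traces; 18 have nonzero weight after conditioning:
  (X=1, Y=0, W=0, Z=2) weight 4/315
  (X=1, Y=0, W=2, Z=2) weight 2/315
  (X=1, Y=1, W=1, Z=2) weight 1/315
  (X=1, Y=1, W=3, Z=2) weight 1/105
  (X=1, Y=2, W=0, Z=2) weight 2/105
  (X=1, Y=2, W=2, Z=2) weight 1/105
  (X=2, Y=0, W=0, Z=1) weight 2/135
  (X=2, Y=0, W=2, Z=1) weight 1/135
  … 10 more
Group by W:
  weight(W=0) = 88/945
  weight(W=1) = 19/1890
  weight(W=2) = 44/945
  weight(W=3) = 19/630
Total weight = 88/945 + 19/1890 + 44/945 + 19/630 = 34/189
P(W=0 | obs) = 88/945 / 34/189 = 44/85
P(W=1 | obs) = 19/1890 / 34/189 = 19/340
P(W=2 | obs) = 44/945 / 34/189 = 22/85
P(W=3 | obs) = 19/630 / 34/189 = 57/340

P(W = 2 | obs) = 22/85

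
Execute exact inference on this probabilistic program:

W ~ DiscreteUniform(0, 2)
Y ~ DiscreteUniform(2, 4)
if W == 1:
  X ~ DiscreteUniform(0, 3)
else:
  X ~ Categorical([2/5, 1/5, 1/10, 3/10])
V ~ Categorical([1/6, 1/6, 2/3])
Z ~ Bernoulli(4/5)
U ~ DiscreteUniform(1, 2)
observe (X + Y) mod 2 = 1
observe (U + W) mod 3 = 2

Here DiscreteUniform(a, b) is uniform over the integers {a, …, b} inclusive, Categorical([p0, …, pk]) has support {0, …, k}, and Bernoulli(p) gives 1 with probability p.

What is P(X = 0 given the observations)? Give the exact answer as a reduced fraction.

P(X = 0 | obs) = 13/60

Enumerate traces; 72 have nonzero weight after conditioning:
  (W=0, Y=2, X=1, V=0, Z=0, U=2) weight 1/2700
  (W=0, Y=2, X=1, V=0, Z=1, U=2) weight 1/675
  (W=0, Y=2, X=1, V=1, Z=0, U=2) weight 1/2700
  (W=0, Y=2, X=1, V=1, Z=1, U=2) weight 1/675
  (W=0, Y=2, X=1, V=2, Z=0, U=2) weight 1/675
  (W=0, Y=2, X=1, V=2, Z=1, U=2) weight 4/675
  (W=0, Y=2, X=3, V=0, Z=0, U=2) weight 1/1800
  (W=0, Y=2, X=3, V=0, Z=1, U=2) weight 1/450
  (W=0, Y=3, X=0, V=0, Z=0, U=2) weight 1/1350
  (W=0, Y=3, X=2, V=0, Z=0, U=2) weight 1/5400
  … 62 more
Group by X:
  weight(X=0) = 13/360
  weight(X=1) = 1/20
  weight(X=2) = 7/360
  weight(X=3) = 11/180
Total weight = 13/360 + 1/20 + 7/360 + 11/180 = 1/6
P(X=0 | obs) = 13/360 / 1/6 = 13/60
P(X=1 | obs) = 1/20 / 1/6 = 3/10
P(X=2 | obs) = 7/360 / 1/6 = 7/60
P(X=3 | obs) = 11/180 / 1/6 = 11/30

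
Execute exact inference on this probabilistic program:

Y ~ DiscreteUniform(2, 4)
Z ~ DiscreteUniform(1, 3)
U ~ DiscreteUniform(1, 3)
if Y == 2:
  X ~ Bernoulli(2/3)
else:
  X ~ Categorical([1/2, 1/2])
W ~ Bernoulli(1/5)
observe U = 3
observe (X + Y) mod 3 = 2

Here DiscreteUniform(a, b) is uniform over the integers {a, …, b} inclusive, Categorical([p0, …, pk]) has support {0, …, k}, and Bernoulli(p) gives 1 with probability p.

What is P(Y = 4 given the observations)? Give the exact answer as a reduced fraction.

P(Y = 4 | obs) = 3/5

Enumerate traces; 12 have nonzero weight after conditioning:
  (Y=2, Z=1, U=3, X=0, W=0) weight 4/405
  (Y=2, Z=1, U=3, X=0, W=1) weight 1/405
  (Y=2, Z=2, U=3, X=0, W=0) weight 4/405
  (Y=2, Z=2, U=3, X=0, W=1) weight 1/405
  (Y=2, Z=3, U=3, X=0, W=0) weight 4/405
  (Y=2, Z=3, U=3, X=0, W=1) weight 1/405
  (Y=4, Z=1, U=3, X=1, W=0) weight 2/135
  (Y=4, Z=1, U=3, X=1, W=1) weight 1/270
  … 4 more
Group by Y:
  weight(Y=2) = 1/27
  weight(Y=4) = 1/18
Total weight = 1/27 + 1/18 = 5/54
P(Y=2 | obs) = 1/27 / 5/54 = 2/5
P(Y=4 | obs) = 1/18 / 5/54 = 3/5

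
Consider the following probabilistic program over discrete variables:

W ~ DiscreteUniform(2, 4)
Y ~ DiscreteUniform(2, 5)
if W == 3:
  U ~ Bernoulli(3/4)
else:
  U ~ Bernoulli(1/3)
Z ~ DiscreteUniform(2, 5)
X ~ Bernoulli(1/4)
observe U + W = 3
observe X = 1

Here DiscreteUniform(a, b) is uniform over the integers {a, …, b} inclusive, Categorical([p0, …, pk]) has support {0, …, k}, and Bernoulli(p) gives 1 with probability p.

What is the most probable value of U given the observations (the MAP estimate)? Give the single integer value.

argmax_v P(U = v | obs) = 1

Enumerate traces; 32 have nonzero weight after conditioning:
  (W=2, Y=2, U=1, Z=2, X=1) weight 1/576
  (W=2, Y=2, U=1, Z=3, X=1) weight 1/576
  (W=2, Y=2, U=1, Z=4, X=1) weight 1/576
  (W=2, Y=2, U=1, Z=5, X=1) weight 1/576
  (W=2, Y=3, U=1, Z=2, X=1) weight 1/576
  (W=2, Y=3, U=1, Z=3, X=1) weight 1/576
  (W=2, Y=3, U=1, Z=4, X=1) weight 1/576
  (W=2, Y=3, U=1, Z=5, X=1) weight 1/576
  (W=3, Y=2, U=0, Z=2, X=1) weight 1/768
  … 23 more
Group by U:
  weight(U=0) = 1/48
  weight(U=1) = 1/36
Total weight = 1/48 + 1/36 = 7/144
P(U=0 | obs) = 1/48 / 7/144 = 3/7
P(U=1 | obs) = 1/36 / 7/144 = 4/7
argmax = 1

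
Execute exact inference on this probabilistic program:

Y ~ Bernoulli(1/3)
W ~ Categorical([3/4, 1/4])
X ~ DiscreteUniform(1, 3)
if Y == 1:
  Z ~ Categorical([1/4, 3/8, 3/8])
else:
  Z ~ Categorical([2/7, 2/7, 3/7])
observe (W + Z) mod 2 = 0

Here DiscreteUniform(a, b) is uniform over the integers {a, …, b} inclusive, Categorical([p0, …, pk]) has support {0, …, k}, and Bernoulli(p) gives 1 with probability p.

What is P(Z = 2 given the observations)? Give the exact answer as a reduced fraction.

P(Z = 2 | obs) = 207/398

Enumerate traces; 18 have nonzero weight after conditioning:
  (Y=0, W=0, X=1, Z=0) weight 1/21
  (Y=0, W=0, X=1, Z=2) weight 1/14
  (Y=0, W=0, X=2, Z=0) weight 1/21
  (Y=0, W=0, X=2, Z=2) weight 1/14
  (Y=0, W=0, X=3, Z=0) weight 1/21
  (Y=0, W=0, X=3, Z=2) weight 1/14
  (Y=0, W=1, X=1, Z=1) weight 1/63
  (Y=0, W=1, X=2, Z=1) weight 1/63
  … 10 more
Group by Z:
  weight(Z=0) = 23/112
  weight(Z=1) = 53/672
  weight(Z=2) = 69/224
Total weight = 23/112 + 53/672 + 69/224 = 199/336
P(Z=0 | obs) = 23/112 / 199/336 = 69/199
P(Z=1 | obs) = 53/672 / 199/336 = 53/398
P(Z=2 | obs) = 69/224 / 199/336 = 207/398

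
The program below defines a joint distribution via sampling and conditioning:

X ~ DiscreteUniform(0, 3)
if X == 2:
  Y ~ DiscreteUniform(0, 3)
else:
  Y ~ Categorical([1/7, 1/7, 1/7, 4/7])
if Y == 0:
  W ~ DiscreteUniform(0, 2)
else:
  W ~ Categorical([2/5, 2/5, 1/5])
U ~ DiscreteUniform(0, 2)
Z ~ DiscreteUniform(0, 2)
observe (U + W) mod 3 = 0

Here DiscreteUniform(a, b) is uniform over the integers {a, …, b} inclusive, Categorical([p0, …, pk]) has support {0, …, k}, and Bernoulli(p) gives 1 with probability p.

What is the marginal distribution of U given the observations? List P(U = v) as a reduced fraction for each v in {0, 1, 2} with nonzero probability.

P(U=0) = 653/1680, P(U=1) = 187/840, P(U=2) = 653/1680

Enumerate traces; 144 have nonzero weight after conditioning:
  (X=0, Y=0, W=0, U=0, Z=0) weight 1/756
  (X=0, Y=0, W=0, U=0, Z=1) weight 1/756
  (X=0, Y=0, W=0, U=0, Z=2) weight 1/756
  (X=0, Y=0, W=1, U=2, Z=0) weight 1/756
  (X=0, Y=0, W=1, U=2, Z=1) weight 1/756
  (X=0, Y=0, W=1, U=2, Z=2) weight 1/756
  (X=0, Y=0, W=2, U=1, Z=0) weight 1/756
  (X=0, Y=0, W=2, U=1, Z=1) weight 1/756
  … 136 more
Group by U:
  weight(U=0) = 653/5040
  weight(U=1) = 187/2520
  weight(U=2) = 653/5040
Total weight = 653/5040 + 187/2520 + 653/5040 = 1/3
P(U=0 | obs) = 653/5040 / 1/3 = 653/1680
P(U=1 | obs) = 187/2520 / 1/3 = 187/840
P(U=2 | obs) = 653/5040 / 1/3 = 653/1680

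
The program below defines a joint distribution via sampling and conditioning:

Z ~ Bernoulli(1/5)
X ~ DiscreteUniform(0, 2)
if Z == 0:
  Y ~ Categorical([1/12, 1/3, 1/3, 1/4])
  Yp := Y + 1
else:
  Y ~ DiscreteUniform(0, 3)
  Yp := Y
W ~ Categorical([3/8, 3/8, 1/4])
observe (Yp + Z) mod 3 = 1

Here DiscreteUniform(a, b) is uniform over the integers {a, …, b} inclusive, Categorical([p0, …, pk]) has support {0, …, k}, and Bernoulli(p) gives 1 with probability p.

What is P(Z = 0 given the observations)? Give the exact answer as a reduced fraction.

Enumerate traces; 36 have nonzero weight after conditioning:
  (Z=0, X=0, Y=0, W=0) weight 1/120
  (Z=0, X=0, Y=0, W=1) weight 1/120
  (Z=0, X=0, Y=0, W=2) weight 1/180
  (Z=0, X=0, Y=3, W=0) weight 1/40
  (Z=0, X=0, Y=3, W=1) weight 1/40
  (Z=0, X=0, Y=3, W=2) weight 1/60
  (Z=0, X=1, Y=0, W=0) weight 1/120
  (Z=0, X=1, Y=0, W=1) weight 1/120
  (Z=1, X=0, Y=0, W=0) weight 1/160
  … 27 more
Group by Z:
  weight(Z=0) = 4/15
  weight(Z=1) = 1/10
Total weight = 4/15 + 1/10 = 11/30
P(Z=0 | obs) = 4/15 / 11/30 = 8/11
P(Z=1 | obs) = 1/10 / 11/30 = 3/11

P(Z = 0 | obs) = 8/11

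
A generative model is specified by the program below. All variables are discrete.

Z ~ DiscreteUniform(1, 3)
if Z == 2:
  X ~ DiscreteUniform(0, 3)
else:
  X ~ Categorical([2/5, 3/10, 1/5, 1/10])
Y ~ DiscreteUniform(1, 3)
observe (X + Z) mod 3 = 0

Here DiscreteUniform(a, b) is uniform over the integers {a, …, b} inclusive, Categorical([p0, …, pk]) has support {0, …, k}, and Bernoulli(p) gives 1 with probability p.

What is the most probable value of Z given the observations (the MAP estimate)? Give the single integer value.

Enumerate traces; 12 have nonzero weight after conditioning:
  (Z=1, X=2, Y=1) weight 1/45
  (Z=1, X=2, Y=2) weight 1/45
  (Z=1, X=2, Y=3) weight 1/45
  (Z=2, X=1, Y=1) weight 1/36
  (Z=2, X=1, Y=2) weight 1/36
  (Z=2, X=1, Y=3) weight 1/36
  (Z=3, X=0, Y=1) weight 2/45
  (Z=3, X=0, Y=2) weight 2/45
  … 4 more
Group by Z:
  weight(Z=1) = 1/15
  weight(Z=2) = 1/12
  weight(Z=3) = 1/6
Total weight = 1/15 + 1/12 + 1/6 = 19/60
P(Z=1 | obs) = 1/15 / 19/60 = 4/19
P(Z=2 | obs) = 1/12 / 19/60 = 5/19
P(Z=3 | obs) = 1/6 / 19/60 = 10/19
argmax = 3

argmax_v P(Z = v | obs) = 3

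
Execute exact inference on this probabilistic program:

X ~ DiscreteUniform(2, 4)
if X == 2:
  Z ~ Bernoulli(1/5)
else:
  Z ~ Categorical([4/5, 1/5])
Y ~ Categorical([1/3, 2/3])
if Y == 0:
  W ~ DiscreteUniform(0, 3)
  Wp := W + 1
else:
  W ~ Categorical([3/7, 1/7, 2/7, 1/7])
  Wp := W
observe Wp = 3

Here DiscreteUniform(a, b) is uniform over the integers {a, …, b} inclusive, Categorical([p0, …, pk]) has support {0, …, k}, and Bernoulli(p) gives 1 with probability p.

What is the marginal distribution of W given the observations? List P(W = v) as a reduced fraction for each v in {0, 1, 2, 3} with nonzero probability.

P(W=2) = 7/15, P(W=3) = 8/15

Enumerate traces; 12 have nonzero weight after conditioning:
  (X=2, Z=0, Y=0, W=2) weight 1/45
  (X=2, Z=0, Y=1, W=3) weight 8/315
  (X=2, Z=1, Y=0, W=2) weight 1/180
  (X=2, Z=1, Y=1, W=3) weight 2/315
  (X=3, Z=0, Y=0, W=2) weight 1/45
  (X=3, Z=0, Y=1, W=3) weight 8/315
  (X=3, Z=1, Y=0, W=2) weight 1/180
  (X=3, Z=1, Y=1, W=3) weight 2/315
  … 4 more
Group by W:
  weight(W=2) = 1/12
  weight(W=3) = 2/21
Total weight = 1/12 + 2/21 = 5/28
P(W=2 | obs) = 1/12 / 5/28 = 7/15
P(W=3 | obs) = 2/21 / 5/28 = 8/15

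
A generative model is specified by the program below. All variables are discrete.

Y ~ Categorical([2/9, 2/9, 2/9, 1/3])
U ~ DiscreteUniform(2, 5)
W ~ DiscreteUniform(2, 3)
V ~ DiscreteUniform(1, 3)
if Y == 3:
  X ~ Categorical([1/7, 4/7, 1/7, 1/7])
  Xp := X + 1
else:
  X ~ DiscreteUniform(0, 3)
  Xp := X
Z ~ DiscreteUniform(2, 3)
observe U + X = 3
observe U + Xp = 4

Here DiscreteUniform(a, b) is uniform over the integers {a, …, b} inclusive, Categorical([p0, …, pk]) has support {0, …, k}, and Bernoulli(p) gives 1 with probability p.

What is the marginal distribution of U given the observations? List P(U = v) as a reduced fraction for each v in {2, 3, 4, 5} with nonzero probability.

P(U=2) = 4/5, P(U=3) = 1/5

Enumerate traces; 24 have nonzero weight after conditioning:
  (Y=3, U=2, W=2, V=1, X=1, Z=2) weight 1/252
  (Y=3, U=2, W=2, V=1, X=1, Z=3) weight 1/252
  (Y=3, U=2, W=2, V=2, X=1, Z=2) weight 1/252
  (Y=3, U=2, W=2, V=2, X=1, Z=3) weight 1/252
  (Y=3, U=2, W=2, V=3, X=1, Z=2) weight 1/252
  (Y=3, U=2, W=2, V=3, X=1, Z=3) weight 1/252
  (Y=3, U=2, W=3, V=1, X=1, Z=2) weight 1/252
  (Y=3, U=2, W=3, V=1, X=1, Z=3) weight 1/252
  (Y=3, U=3, W=2, V=1, X=0, Z=2) weight 1/1008
  … 15 more
Group by U:
  weight(U=2) = 1/21
  weight(U=3) = 1/84
Total weight = 1/21 + 1/84 = 5/84
P(U=2 | obs) = 1/21 / 5/84 = 4/5
P(U=3 | obs) = 1/84 / 5/84 = 1/5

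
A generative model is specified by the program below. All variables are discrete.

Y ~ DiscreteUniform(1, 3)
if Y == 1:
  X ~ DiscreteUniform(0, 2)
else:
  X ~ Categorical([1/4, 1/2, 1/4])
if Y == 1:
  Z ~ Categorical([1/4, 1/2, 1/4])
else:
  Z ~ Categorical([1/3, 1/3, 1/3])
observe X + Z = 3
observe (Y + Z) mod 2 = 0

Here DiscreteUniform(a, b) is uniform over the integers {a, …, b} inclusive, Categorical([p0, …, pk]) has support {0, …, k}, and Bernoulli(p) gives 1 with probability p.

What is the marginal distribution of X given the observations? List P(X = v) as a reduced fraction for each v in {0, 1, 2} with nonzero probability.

Enumerate traces; 3 have nonzero weight after conditioning:
  (Y=1, X=2, Z=1) weight 1/18
  (Y=2, X=1, Z=2) weight 1/18
  (Y=3, X=2, Z=1) weight 1/36
Group by X:
  weight(X=1) = 1/18
  weight(X=2) = 1/12
Total weight = 1/18 + 1/12 = 5/36
P(X=1 | obs) = 1/18 / 5/36 = 2/5
P(X=2 | obs) = 1/12 / 5/36 = 3/5

P(X=1) = 2/5, P(X=2) = 3/5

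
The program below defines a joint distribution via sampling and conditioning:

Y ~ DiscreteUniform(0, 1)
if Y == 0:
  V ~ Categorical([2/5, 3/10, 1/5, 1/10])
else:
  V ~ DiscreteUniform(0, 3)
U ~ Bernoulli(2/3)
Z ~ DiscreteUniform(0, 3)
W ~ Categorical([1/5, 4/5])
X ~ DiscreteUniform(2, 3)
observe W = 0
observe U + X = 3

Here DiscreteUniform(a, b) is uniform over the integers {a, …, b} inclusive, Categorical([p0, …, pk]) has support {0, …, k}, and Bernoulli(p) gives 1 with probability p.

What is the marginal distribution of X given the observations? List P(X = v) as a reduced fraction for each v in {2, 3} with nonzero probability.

P(X=2) = 2/3, P(X=3) = 1/3

Enumerate traces; 64 have nonzero weight after conditioning:
  (Y=0, V=0, U=0, Z=0, W=0, X=3) weight 1/600
  (Y=0, V=0, U=0, Z=1, W=0, X=3) weight 1/600
  (Y=0, V=0, U=0, Z=2, W=0, X=3) weight 1/600
  (Y=0, V=0, U=0, Z=3, W=0, X=3) weight 1/600
  (Y=0, V=0, U=1, Z=0, W=0, X=2) weight 1/300
  (Y=0, V=0, U=1, Z=1, W=0, X=2) weight 1/300
  (Y=0, V=0, U=1, Z=2, W=0, X=2) weight 1/300
  (Y=0, V=0, U=1, Z=3, W=0, X=2) weight 1/300
  … 56 more
Group by X:
  weight(X=2) = 1/15
  weight(X=3) = 1/30
Total weight = 1/15 + 1/30 = 1/10
P(X=2 | obs) = 1/15 / 1/10 = 2/3
P(X=3 | obs) = 1/30 / 1/10 = 1/3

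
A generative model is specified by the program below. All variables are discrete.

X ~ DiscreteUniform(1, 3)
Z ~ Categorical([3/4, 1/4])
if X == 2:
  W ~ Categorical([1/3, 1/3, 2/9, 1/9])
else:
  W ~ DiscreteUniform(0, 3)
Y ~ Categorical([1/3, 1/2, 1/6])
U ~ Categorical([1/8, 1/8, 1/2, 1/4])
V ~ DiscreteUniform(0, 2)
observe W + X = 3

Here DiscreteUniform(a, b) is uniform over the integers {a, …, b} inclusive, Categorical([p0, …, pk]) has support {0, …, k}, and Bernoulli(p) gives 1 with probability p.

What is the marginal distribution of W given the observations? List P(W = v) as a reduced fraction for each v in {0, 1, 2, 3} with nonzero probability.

P(W=0) = 3/10, P(W=1) = 2/5, P(W=2) = 3/10

Enumerate traces; 216 have nonzero weight after conditioning:
  (X=1, Z=0, W=2, Y=0, U=0, V=0) weight 1/1152
  (X=1, Z=0, W=2, Y=0, U=0, V=1) weight 1/1152
  (X=1, Z=0, W=2, Y=0, U=0, V=2) weight 1/1152
  (X=1, Z=0, W=2, Y=0, U=1, V=0) weight 1/1152
  (X=1, Z=0, W=2, Y=0, U=1, V=1) weight 1/1152
  (X=1, Z=0, W=2, Y=0, U=1, V=2) weight 1/1152
  (X=1, Z=0, W=2, Y=0, U=2, V=0) weight 1/288
  (X=1, Z=0, W=2, Y=0, U=2, V=1) weight 1/288
  (X=2, Z=0, W=1, Y=0, U=0, V=0) weight 1/864
  (X=3, Z=0, W=0, Y=0, U=0, V=0) weight 1/1152
  … 206 more
Group by W:
  weight(W=0) = 1/12
  weight(W=1) = 1/9
  weight(W=2) = 1/12
Total weight = 1/12 + 1/9 + 1/12 = 5/18
P(W=0 | obs) = 1/12 / 5/18 = 3/10
P(W=1 | obs) = 1/9 / 5/18 = 2/5
P(W=2 | obs) = 1/12 / 5/18 = 3/10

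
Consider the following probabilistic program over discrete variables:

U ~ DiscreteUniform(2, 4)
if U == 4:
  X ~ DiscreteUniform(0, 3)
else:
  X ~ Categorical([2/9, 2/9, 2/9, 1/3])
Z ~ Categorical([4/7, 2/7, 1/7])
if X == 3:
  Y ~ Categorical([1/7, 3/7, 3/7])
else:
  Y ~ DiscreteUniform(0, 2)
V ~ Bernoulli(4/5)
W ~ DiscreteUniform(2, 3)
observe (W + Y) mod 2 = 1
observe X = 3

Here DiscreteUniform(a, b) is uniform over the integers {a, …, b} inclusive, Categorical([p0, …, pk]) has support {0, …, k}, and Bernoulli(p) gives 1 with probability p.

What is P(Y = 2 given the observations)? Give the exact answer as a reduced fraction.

Enumerate traces; 54 have nonzero weight after conditioning:
  (U=2, X=3, Z=0, Y=0, V=0, W=3) weight 2/2205
  (U=2, X=3, Z=0, Y=0, V=1, W=3) weight 8/2205
  (U=2, X=3, Z=0, Y=1, V=0, W=2) weight 2/735
  (U=2, X=3, Z=0, Y=1, V=1, W=2) weight 8/735
  (U=2, X=3, Z=0, Y=2, V=0, W=3) weight 2/735
  (U=2, X=3, Z=0, Y=2, V=1, W=3) weight 8/735
  (U=2, X=3, Z=1, Y=0, V=0, W=3) weight 1/2205
  (U=2, X=3, Z=1, Y=0, V=1, W=3) weight 4/2205
  … 46 more
Group by Y:
  weight(Y=0) = 11/504
  weight(Y=1) = 11/168
  weight(Y=2) = 11/168
Total weight = 11/504 + 11/168 + 11/168 = 11/72
P(Y=0 | obs) = 11/504 / 11/72 = 1/7
P(Y=1 | obs) = 11/168 / 11/72 = 3/7
P(Y=2 | obs) = 11/168 / 11/72 = 3/7

P(Y = 2 | obs) = 3/7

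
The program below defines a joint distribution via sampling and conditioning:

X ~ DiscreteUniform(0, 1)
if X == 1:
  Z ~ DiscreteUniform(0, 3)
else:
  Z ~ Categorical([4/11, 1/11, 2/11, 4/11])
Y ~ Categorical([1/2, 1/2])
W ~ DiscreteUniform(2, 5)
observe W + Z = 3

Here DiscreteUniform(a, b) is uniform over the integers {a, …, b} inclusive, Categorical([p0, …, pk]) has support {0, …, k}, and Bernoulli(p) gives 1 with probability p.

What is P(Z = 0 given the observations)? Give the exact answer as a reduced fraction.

Enumerate traces; 8 have nonzero weight after conditioning:
  (X=0, Z=0, Y=0, W=3) weight 1/44
  (X=0, Z=0, Y=1, W=3) weight 1/44
  (X=0, Z=1, Y=0, W=2) weight 1/176
  (X=0, Z=1, Y=1, W=2) weight 1/176
  (X=1, Z=0, Y=0, W=3) weight 1/64
  (X=1, Z=0, Y=1, W=3) weight 1/64
  (X=1, Z=1, Y=0, W=2) weight 1/64
  (X=1, Z=1, Y=1, W=2) weight 1/64
Group by Z:
  weight(Z=0) = 27/352
  weight(Z=1) = 15/352
Total weight = 27/352 + 15/352 = 21/176
P(Z=0 | obs) = 27/352 / 21/176 = 9/14
P(Z=1 | obs) = 15/352 / 21/176 = 5/14

P(Z = 0 | obs) = 9/14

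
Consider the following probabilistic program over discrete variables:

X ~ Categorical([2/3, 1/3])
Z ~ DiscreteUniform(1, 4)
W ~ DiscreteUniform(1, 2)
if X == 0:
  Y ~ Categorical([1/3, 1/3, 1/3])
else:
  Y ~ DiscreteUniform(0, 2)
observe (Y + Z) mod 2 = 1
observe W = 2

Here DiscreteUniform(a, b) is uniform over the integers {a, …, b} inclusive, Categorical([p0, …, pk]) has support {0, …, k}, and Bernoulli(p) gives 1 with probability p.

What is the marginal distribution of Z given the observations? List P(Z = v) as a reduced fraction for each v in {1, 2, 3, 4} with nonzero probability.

P(Z=1) = 1/3, P(Z=2) = 1/6, P(Z=3) = 1/3, P(Z=4) = 1/6

Enumerate traces; 12 have nonzero weight after conditioning:
  (X=0, Z=1, W=2, Y=0) weight 1/36
  (X=0, Z=1, W=2, Y=2) weight 1/36
  (X=0, Z=2, W=2, Y=1) weight 1/36
  (X=0, Z=3, W=2, Y=0) weight 1/36
  (X=0, Z=3, W=2, Y=2) weight 1/36
  (X=0, Z=4, W=2, Y=1) weight 1/36
  (X=1, Z=1, W=2, Y=0) weight 1/72
  (X=1, Z=1, W=2, Y=2) weight 1/72
  … 4 more
Group by Z:
  weight(Z=1) = 1/12
  weight(Z=2) = 1/24
  weight(Z=3) = 1/12
  weight(Z=4) = 1/24
Total weight = 1/12 + 1/24 + 1/12 + 1/24 = 1/4
P(Z=1 | obs) = 1/12 / 1/4 = 1/3
P(Z=2 | obs) = 1/24 / 1/4 = 1/6
P(Z=3 | obs) = 1/12 / 1/4 = 1/3
P(Z=4 | obs) = 1/24 / 1/4 = 1/6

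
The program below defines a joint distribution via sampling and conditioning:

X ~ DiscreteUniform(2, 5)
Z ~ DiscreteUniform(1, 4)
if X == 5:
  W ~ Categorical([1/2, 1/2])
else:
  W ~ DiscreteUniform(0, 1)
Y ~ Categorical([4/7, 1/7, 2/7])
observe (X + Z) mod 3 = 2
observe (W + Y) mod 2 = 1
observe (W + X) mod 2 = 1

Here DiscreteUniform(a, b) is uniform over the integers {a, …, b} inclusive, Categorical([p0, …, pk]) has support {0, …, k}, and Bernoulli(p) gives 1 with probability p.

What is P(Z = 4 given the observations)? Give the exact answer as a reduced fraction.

P(Z = 4 | obs) = 3/10

Enumerate traces; 8 have nonzero weight after conditioning:
  (X=2, Z=3, W=1, Y=0) weight 1/56
  (X=2, Z=3, W=1, Y=2) weight 1/112
  (X=3, Z=2, W=0, Y=1) weight 1/224
  (X=4, Z=1, W=1, Y=0) weight 1/56
  (X=4, Z=1, W=1, Y=2) weight 1/112
  (X=4, Z=4, W=1, Y=0) weight 1/56
  (X=4, Z=4, W=1, Y=2) weight 1/112
  (X=5, Z=3, W=0, Y=1) weight 1/224
Group by Z:
  weight(Z=1) = 3/112
  weight(Z=2) = 1/224
  weight(Z=3) = 1/32
  weight(Z=4) = 3/112
Total weight = 3/112 + 1/224 + 1/32 + 3/112 = 5/56
P(Z=1 | obs) = 3/112 / 5/56 = 3/10
P(Z=2 | obs) = 1/224 / 5/56 = 1/20
P(Z=3 | obs) = 1/32 / 5/56 = 7/20
P(Z=4 | obs) = 3/112 / 5/56 = 3/10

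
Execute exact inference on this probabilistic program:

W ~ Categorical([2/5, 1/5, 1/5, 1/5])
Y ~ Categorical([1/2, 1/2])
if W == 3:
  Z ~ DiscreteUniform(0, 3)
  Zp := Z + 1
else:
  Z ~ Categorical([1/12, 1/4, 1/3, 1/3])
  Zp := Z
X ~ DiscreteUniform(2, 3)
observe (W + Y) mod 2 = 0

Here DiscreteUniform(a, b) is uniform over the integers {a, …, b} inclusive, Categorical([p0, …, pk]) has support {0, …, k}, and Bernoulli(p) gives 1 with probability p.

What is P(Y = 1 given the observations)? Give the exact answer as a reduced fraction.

Enumerate traces; 32 have nonzero weight after conditioning:
  (W=0, Y=0, Z=0, X=2) weight 1/120
  (W=0, Y=0, Z=0, X=3) weight 1/120
  (W=0, Y=0, Z=1, X=2) weight 1/40
  (W=0, Y=0, Z=1, X=3) weight 1/40
  (W=0, Y=0, Z=2, X=2) weight 1/30
  (W=0, Y=0, Z=2, X=3) weight 1/30
  (W=0, Y=0, Z=3, X=2) weight 1/30
  (W=0, Y=0, Z=3, X=3) weight 1/30
  (W=1, Y=1, Z=0, X=2) weight 1/240
  … 23 more
Group by Y:
  weight(Y=0) = 3/10
  weight(Y=1) = 1/5
Total weight = 3/10 + 1/5 = 1/2
P(Y=0 | obs) = 3/10 / 1/2 = 3/5
P(Y=1 | obs) = 1/5 / 1/2 = 2/5

P(Y = 1 | obs) = 2/5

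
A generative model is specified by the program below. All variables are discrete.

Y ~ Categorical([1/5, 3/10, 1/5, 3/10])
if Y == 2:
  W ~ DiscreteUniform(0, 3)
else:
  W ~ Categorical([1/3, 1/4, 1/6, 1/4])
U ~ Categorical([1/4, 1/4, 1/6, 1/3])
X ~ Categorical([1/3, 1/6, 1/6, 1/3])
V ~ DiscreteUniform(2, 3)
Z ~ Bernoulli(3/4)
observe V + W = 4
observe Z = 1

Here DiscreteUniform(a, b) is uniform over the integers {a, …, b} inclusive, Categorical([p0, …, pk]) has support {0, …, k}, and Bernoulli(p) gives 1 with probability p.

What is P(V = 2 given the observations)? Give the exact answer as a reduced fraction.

P(V = 2 | obs) = 11/26

Enumerate traces; 128 have nonzero weight after conditioning:
  (Y=0, W=1, U=0, X=0, V=3, Z=1) weight 1/640
  (Y=0, W=1, U=0, X=1, V=3, Z=1) weight 1/1280
  (Y=0, W=1, U=0, X=2, V=3, Z=1) weight 1/1280
  (Y=0, W=1, U=0, X=3, V=3, Z=1) weight 1/640
  (Y=0, W=1, U=1, X=0, V=3, Z=1) weight 1/640
  (Y=0, W=1, U=1, X=1, V=3, Z=1) weight 1/1280
  (Y=0, W=1, U=1, X=2, V=3, Z=1) weight 1/1280
  (Y=0, W=1, U=1, X=3, V=3, Z=1) weight 1/640
  (Y=0, W=2, U=0, X=0, V=2, Z=1) weight 1/960
  … 119 more
Group by V:
  weight(V=2) = 11/160
  weight(V=3) = 3/32
Total weight = 11/160 + 3/32 = 13/80
P(V=2 | obs) = 11/160 / 13/80 = 11/26
P(V=3 | obs) = 3/32 / 13/80 = 15/26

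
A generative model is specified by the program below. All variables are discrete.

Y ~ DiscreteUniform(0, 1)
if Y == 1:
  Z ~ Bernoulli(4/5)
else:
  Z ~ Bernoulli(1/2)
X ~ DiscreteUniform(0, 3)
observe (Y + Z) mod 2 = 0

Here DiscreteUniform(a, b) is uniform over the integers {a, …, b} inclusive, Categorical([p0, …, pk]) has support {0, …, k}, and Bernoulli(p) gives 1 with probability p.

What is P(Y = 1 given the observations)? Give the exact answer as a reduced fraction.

P(Y = 1 | obs) = 8/13

Enumerate traces; 8 have nonzero weight after conditioning:
  (Y=0, Z=0, X=0) weight 1/16
  (Y=0, Z=0, X=1) weight 1/16
  (Y=0, Z=0, X=2) weight 1/16
  (Y=0, Z=0, X=3) weight 1/16
  (Y=1, Z=1, X=0) weight 1/10
  (Y=1, Z=1, X=1) weight 1/10
  (Y=1, Z=1, X=2) weight 1/10
  (Y=1, Z=1, X=3) weight 1/10
Group by Y:
  weight(Y=0) = 1/4
  weight(Y=1) = 2/5
Total weight = 1/4 + 2/5 = 13/20
P(Y=0 | obs) = 1/4 / 13/20 = 5/13
P(Y=1 | obs) = 2/5 / 13/20 = 8/13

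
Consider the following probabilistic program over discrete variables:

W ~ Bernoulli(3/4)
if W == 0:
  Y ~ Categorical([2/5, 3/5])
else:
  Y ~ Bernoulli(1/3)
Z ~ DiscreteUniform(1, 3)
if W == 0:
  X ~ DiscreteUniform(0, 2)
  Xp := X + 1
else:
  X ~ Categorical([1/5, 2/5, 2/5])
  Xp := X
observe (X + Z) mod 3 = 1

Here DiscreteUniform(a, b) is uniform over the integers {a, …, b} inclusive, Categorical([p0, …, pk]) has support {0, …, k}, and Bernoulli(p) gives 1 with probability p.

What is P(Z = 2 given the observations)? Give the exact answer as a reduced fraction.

P(Z = 2 | obs) = 23/60

Enumerate traces; 12 have nonzero weight after conditioning:
  (W=0, Y=0, Z=1, X=0) weight 1/90
  (W=0, Y=0, Z=2, X=2) weight 1/90
  (W=0, Y=0, Z=3, X=1) weight 1/90
  (W=0, Y=1, Z=1, X=0) weight 1/60
  (W=0, Y=1, Z=2, X=2) weight 1/60
  (W=0, Y=1, Z=3, X=1) weight 1/60
  (W=1, Y=0, Z=1, X=0) weight 1/30
  (W=1, Y=0, Z=2, X=2) weight 1/15
  … 4 more
Group by Z:
  weight(Z=1) = 7/90
  weight(Z=2) = 23/180
  weight(Z=3) = 23/180
Total weight = 7/90 + 23/180 + 23/180 = 1/3
P(Z=1 | obs) = 7/90 / 1/3 = 7/30
P(Z=2 | obs) = 23/180 / 1/3 = 23/60
P(Z=3 | obs) = 23/180 / 1/3 = 23/60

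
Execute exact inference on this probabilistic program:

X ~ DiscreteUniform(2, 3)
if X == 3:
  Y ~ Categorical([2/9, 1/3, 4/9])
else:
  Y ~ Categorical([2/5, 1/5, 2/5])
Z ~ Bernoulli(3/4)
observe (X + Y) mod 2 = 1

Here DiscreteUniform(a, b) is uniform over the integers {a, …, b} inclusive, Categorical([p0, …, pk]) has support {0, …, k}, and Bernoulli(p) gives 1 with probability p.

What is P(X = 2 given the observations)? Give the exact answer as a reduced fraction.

P(X = 2 | obs) = 3/13

Enumerate traces; 6 have nonzero weight after conditioning:
  (X=2, Y=1, Z=0) weight 1/40
  (X=2, Y=1, Z=1) weight 3/40
  (X=3, Y=0, Z=0) weight 1/36
  (X=3, Y=0, Z=1) weight 1/12
  (X=3, Y=2, Z=0) weight 1/18
  (X=3, Y=2, Z=1) weight 1/6
Group by X:
  weight(X=2) = 1/10
  weight(X=3) = 1/3
Total weight = 1/10 + 1/3 = 13/30
P(X=2 | obs) = 1/10 / 13/30 = 3/13
P(X=3 | obs) = 1/3 / 13/30 = 10/13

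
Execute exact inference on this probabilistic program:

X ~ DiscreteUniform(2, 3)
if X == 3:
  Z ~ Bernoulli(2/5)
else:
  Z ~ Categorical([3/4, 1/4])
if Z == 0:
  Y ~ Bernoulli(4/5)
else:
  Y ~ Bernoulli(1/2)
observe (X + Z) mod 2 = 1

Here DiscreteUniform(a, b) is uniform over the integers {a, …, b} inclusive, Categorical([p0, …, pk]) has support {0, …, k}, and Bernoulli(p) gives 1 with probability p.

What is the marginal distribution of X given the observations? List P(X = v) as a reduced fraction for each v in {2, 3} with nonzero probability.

P(X=2) = 5/17, P(X=3) = 12/17

Enumerate traces; 4 have nonzero weight after conditioning:
  (X=2, Z=1, Y=0) weight 1/16
  (X=2, Z=1, Y=1) weight 1/16
  (X=3, Z=0, Y=0) weight 3/50
  (X=3, Z=0, Y=1) weight 6/25
Group by X:
  weight(X=2) = 1/8
  weight(X=3) = 3/10
Total weight = 1/8 + 3/10 = 17/40
P(X=2 | obs) = 1/8 / 17/40 = 5/17
P(X=3 | obs) = 3/10 / 17/40 = 12/17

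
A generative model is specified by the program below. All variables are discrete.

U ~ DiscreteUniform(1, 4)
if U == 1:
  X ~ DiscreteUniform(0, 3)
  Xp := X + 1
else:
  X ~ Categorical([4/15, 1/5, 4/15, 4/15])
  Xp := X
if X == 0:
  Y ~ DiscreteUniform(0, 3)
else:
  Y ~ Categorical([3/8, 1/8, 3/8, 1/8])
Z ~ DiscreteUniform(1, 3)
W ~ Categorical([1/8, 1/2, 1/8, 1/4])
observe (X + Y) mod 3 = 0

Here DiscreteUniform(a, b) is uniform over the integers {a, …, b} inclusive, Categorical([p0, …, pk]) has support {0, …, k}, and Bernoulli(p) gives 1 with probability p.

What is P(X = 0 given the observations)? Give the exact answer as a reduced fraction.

P(X = 0 | obs) = 7/20

Enumerate traces; 288 have nonzero weight after conditioning:
  (U=1, X=0, Y=0, Z=1, W=0) weight 1/1536
  (U=1, X=0, Y=0, Z=1, W=1) weight 1/384
  (U=1, X=0, Y=0, Z=1, W=2) weight 1/1536
  (U=1, X=0, Y=0, Z=1, W=3) weight 1/768
  (U=1, X=0, Y=0, Z=2, W=0) weight 1/1536
  (U=1, X=0, Y=0, Z=2, W=1) weight 1/384
  (U=1, X=0, Y=0, Z=2, W=2) weight 1/1536
  (U=1, X=0, Y=0, Z=2, W=3) weight 1/768
  (U=1, X=1, Y=2, Z=1, W=0) weight 1/1024
  (U=1, X=2, Y=1, Z=1, W=0) weight 1/3072
  … 278 more
Group by X:
  weight(X=0) = 21/160
  weight(X=1) = 51/640
  weight(X=2) = 21/640
  weight(X=3) = 21/160
Total weight = 21/160 + 51/640 + 21/640 + 21/160 = 3/8
P(X=0 | obs) = 21/160 / 3/8 = 7/20
P(X=1 | obs) = 51/640 / 3/8 = 17/80
P(X=2 | obs) = 21/640 / 3/8 = 7/80
P(X=3 | obs) = 21/160 / 3/8 = 7/20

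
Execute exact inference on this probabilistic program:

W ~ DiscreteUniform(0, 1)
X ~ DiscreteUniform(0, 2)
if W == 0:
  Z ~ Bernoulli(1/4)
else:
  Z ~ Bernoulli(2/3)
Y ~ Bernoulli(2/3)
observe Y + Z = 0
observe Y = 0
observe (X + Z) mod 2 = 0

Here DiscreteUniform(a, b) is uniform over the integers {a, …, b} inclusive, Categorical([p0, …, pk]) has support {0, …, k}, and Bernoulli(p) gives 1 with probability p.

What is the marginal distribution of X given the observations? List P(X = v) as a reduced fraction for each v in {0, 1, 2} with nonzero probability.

P(X=0) = 1/2, P(X=2) = 1/2

Enumerate traces; 4 have nonzero weight after conditioning:
  (W=0, X=0, Z=0, Y=0) weight 1/24
  (W=0, X=2, Z=0, Y=0) weight 1/24
  (W=1, X=0, Z=0, Y=0) weight 1/54
  (W=1, X=2, Z=0, Y=0) weight 1/54
Group by X:
  weight(X=0) = 13/216
  weight(X=2) = 13/216
Total weight = 13/216 + 13/216 = 13/108
P(X=0 | obs) = 13/216 / 13/108 = 1/2
P(X=2 | obs) = 13/216 / 13/108 = 1/2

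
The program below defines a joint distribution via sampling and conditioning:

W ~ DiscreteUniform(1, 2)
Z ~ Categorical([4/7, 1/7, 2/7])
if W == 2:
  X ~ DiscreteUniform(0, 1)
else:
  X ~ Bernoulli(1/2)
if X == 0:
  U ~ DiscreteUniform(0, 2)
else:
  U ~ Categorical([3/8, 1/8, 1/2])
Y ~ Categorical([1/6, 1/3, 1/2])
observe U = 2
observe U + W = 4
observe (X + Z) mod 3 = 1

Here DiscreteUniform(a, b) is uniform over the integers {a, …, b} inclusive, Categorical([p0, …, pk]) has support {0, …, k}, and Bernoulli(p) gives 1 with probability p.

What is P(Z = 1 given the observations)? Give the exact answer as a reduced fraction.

P(Z = 1 | obs) = 1/7

Enumerate traces; 6 have nonzero weight after conditioning:
  (W=2, Z=0, X=1, U=2, Y=0) weight 1/84
  (W=2, Z=0, X=1, U=2, Y=1) weight 1/42
  (W=2, Z=0, X=1, U=2, Y=2) weight 1/28
  (W=2, Z=1, X=0, U=2, Y=0) weight 1/504
  (W=2, Z=1, X=0, U=2, Y=1) weight 1/252
  (W=2, Z=1, X=0, U=2, Y=2) weight 1/168
Group by Z:
  weight(Z=0) = 1/14
  weight(Z=1) = 1/84
Total weight = 1/14 + 1/84 = 1/12
P(Z=0 | obs) = 1/14 / 1/12 = 6/7
P(Z=1 | obs) = 1/84 / 1/12 = 1/7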